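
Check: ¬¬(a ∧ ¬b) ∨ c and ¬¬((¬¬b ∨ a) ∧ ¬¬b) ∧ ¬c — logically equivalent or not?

No

E1: ¬¬(a ∧ ¬b) ∨ c
    = a ∧ ¬b ∨ c
E2: ¬¬((¬¬b ∨ a) ∧ ¬¬b) ∧ ¬c
    = (¬¬b ∨ a) ∧ ¬¬b ∧ ¬c
    = ¬¬b ∧ ¬c
    = b ∧ ¬c
These differ: at a=1, b=0, c=1, E1 = 1 but E2 = 0.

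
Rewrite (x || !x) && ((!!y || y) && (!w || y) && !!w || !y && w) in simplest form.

w

(x || !x) && ((!!y || y) && (!w || y) && !!w || !y && w)
= (x || !x) && ((!!y || y) && (!w || y) && w || !y && w)
= (x || !x) && ((y || y) && (!w || y) && w || !y && w)
= (x || !x) && ((y || y && !w) && w || !y && w)
= (y || y && !w) && w || !y && w
= y && w || !y && w
= w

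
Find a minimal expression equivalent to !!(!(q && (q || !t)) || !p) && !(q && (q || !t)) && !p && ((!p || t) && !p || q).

!!(!(q && (q || !t)) || !p) && !(q && (q || !t)) && !p && ((!p || t) && !p || q)
= (!(q && (q || !t)) || !p) && !(q && (q || !t)) && !p && ((!p || t) && !p || q)   — double negation
= !(q && (q || !t)) && !p && ((!p || t) && !p || q)   — absorption
= !(q && (q || !t)) && !p && (!p || q)   — absorption
= !q && !p && (!p || q)   — absorption
= !q && !p   — absorption

!q && !p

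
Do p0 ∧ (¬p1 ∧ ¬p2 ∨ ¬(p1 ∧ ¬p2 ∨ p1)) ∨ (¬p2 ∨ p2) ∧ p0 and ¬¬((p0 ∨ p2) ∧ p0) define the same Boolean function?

E1: p0 ∧ (¬p1 ∧ ¬p2 ∨ ¬(p1 ∧ ¬p2 ∨ p1)) ∨ (¬p2 ∨ p2) ∧ p0
    = p0 ∧ (¬p1 ∧ ¬p2 ∨ ¬(p1 ∧ ¬p2 ∨ p1)) ∨ p0   (complement / identity)
    = p0 ∧ (¬p1 ∧ ¬p2 ∨ ¬p1) ∨ p0   (absorption)
    = p0 ∧ ¬p1 ∨ p0   (absorption)
    = p0   (absorption)
E2: ¬¬((p0 ∨ p2) ∧ p0)
    = (p0 ∨ p2) ∧ p0   (double negation)
    = p0   (absorption)
Both reduce to p0, so they are equivalent.

Yes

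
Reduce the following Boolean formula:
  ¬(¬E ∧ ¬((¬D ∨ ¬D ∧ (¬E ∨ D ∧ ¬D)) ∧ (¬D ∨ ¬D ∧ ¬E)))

¬(¬E ∧ ¬((¬D ∨ ¬D ∧ (¬E ∨ D ∧ ¬D)) ∧ (¬D ∨ ¬D ∧ ¬E)))
= E ∨ (¬D ∨ ¬D ∧ (¬E ∨ D ∧ ¬D)) ∧ (¬D ∨ ¬D ∧ ¬E)   [De Morgan]
= E ∨ (¬D ∨ ¬D ∧ ¬E) ∧ (¬D ∨ ¬D ∧ ¬E)   [complement / identity]
= E ∨ ¬D ∨ ¬D ∧ ¬E   [idempotence]
= E ∨ ¬D   [absorption]

E ∨ ¬D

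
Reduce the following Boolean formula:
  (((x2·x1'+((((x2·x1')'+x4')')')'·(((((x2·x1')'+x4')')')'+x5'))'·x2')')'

(((x2·x1'+((((x2·x1')'+x4')')')'·(((((x2·x1')'+x4')')')'+x5'))'·x2')')'
= (((x2·x1'+((((x2·x1')'+x4')')')')'·x2')')'   [absorption]
= (((x2·x1'+((x2·x1')'+x4')')'·x2')')'   [double negation]
= (((x2·x1'+x2·x1'·x4)'·x2')')'   [De Morgan]
= (((x2·x1')'·x2')')'   [absorption]
= (x2·x1'+x2)'   [De Morgan]
= x2'   [absorption]

x2'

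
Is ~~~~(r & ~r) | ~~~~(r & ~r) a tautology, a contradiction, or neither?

contradiction

~~~~(r & ~r) | ~~~~(r & ~r)
= ~~~~(r & ~r)   — idempotence
= ~~(r & ~r)   — double negation
= r & ~r   — double negation
= 0   — complement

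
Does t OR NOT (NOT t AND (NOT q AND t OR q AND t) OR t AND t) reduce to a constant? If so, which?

yes, True

t OR NOT (NOT t AND (NOT q AND t OR q AND t) OR t AND t)
= t OR NOT (NOT t AND t OR t AND t)   [distribution]
= t OR NOT t   [distribution]
= TRUE   [complement]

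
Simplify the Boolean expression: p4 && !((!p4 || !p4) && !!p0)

p4

p4 && !((!p4 || !p4) && !!p0)
= p4 && !(!p4 && !!p0)   (idempotence)
= p4 && (p4 || !p0)   (De Morgan)
= p4   (absorption)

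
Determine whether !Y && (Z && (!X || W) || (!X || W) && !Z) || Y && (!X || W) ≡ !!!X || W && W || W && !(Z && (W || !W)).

E1: !Y && (Z && (!X || W) || (!X || W) && !Z) || Y && (!X || W)
    = !Y && (!X || W) || Y && (!X || W)   [distribution]
    = !X || W   [distribution]
E2: !!!X || W && W || W && !(Z && (W || !W))
    = !!!X || W || W && !(Z && (W || !W))   [idempotence]
    = !!!X || W || W && !Z   [complement / identity]
    = !X || W || W && !Z   [double negation]
    = !X || W   [absorption]
Both reduce to !X || W, so they are equivalent.

Yes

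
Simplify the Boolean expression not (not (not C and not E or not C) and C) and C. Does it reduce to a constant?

False

not (not (not C and not E or not C) and C) and C
= not (not not C and C) and C
= not (C and C) and C
= not C and C
= False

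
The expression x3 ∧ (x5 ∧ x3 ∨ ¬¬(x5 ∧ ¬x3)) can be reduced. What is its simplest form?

x3 ∧ x5

x3 ∧ (x5 ∧ x3 ∨ ¬¬(x5 ∧ ¬x3))
= x3 ∧ (x5 ∧ x3 ∨ x5 ∧ ¬x3)   [double negation]
= x3 ∧ x5   [distribution]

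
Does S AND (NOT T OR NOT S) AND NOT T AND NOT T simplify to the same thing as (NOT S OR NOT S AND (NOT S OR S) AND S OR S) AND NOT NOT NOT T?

E1: S AND (NOT T OR NOT S) AND NOT T AND NOT T
    = S AND NOT T AND NOT T   [absorption]
    = S AND NOT T   [idempotence]
E2: (NOT S OR NOT S AND (NOT S OR S) AND S OR S) AND NOT NOT NOT T
    = (NOT S OR NOT S AND (NOT S OR S) AND S OR S) AND NOT T   [double negation]
    = (NOT S OR NOT S AND S OR S) AND NOT T   [complement / identity]
    = (NOT S OR S) AND NOT T   [complement / identity]
    = NOT T   [complement / identity]
These differ: at S=0, T=0, E1 = 0 but E2 = 1.

No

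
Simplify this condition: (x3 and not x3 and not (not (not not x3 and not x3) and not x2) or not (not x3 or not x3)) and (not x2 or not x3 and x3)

(x3 and not x3 and not (not (not not x3 and not x3) and not x2) or not (not x3 or not x3)) and (not x2 or not x3 and x3)
= (x3 and not x3 and not (not (x3 and not x3) and not x2) or not (not x3 or not x3)) and (not x2 or not x3 and x3)   — double negation
= (x3 and not x3 and not (not (x3 and not x3) and not x2) or x3 and x3) and (not x2 or not x3 and x3)   — De Morgan
= (x3 and not x3 and (x3 and not x3 or x2) or x3 and x3) and (not x2 or not x3 and x3)   — De Morgan
= (x3 and not x3 and (x3 and not x3 or x2) or x3 and x3) and not x2   — complement / identity
= (x3 and not x3 or x3 and x3) and not x2   — absorption
= x3 and not x2   — distribution

x3 and not x2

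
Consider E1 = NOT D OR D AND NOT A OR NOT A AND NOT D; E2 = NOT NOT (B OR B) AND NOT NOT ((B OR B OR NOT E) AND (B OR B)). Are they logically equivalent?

E1: NOT D OR D AND NOT A OR NOT A AND NOT D
    = NOT D OR NOT A   [distribution]
E2: NOT NOT (B OR B) AND NOT NOT ((B OR B OR NOT E) AND (B OR B))
    = NOT NOT (B OR B) AND NOT NOT (B OR B)   [absorption]
    = NOT NOT (B OR B)   [idempotence]
    = B OR B   [double negation]
    = B   [idempotence]
These differ: at A=0, B=0, D=0, E=0, E1 = 1 but E2 = 0.

No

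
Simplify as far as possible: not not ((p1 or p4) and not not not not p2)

(p1 or p4) and p2

not not ((p1 or p4) and not not not not p2)
= not not ((p1 or p4) and not not p2)
= not not ((p1 or p4) and p2)
= (p1 or p4) and p2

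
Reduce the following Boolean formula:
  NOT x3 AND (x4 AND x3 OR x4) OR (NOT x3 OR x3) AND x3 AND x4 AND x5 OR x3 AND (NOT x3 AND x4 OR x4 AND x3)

x4

NOT x3 AND (x4 AND x3 OR x4) OR (NOT x3 OR x3) AND x3 AND x4 AND x5 OR x3 AND (NOT x3 AND x4 OR x4 AND x3)
= NOT x3 AND (x4 AND x3 OR x4) OR (NOT x3 OR x3) AND x3 AND x4 AND x5 OR x3 AND x4   (distribution)
= NOT x3 AND (x4 AND x3 OR x4) OR x3 AND x4 AND x5 OR x3 AND x4   (complement / identity)
= NOT x3 AND x4 OR x3 AND x4 AND x5 OR x3 AND x4   (absorption)
= NOT x3 AND x4 OR x3 AND x4   (absorption)
= x4   (distribution)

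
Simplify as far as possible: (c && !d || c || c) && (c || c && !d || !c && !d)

c

(c && !d || c || c) && (c || c && !d || !c && !d)
= (c && !d || c) && (c || c && !d || !c && !d)   — idempotence
= (c && !d || c) && (c || !d)   — distribution
= c && (c || !d)   — absorption
= c   — absorption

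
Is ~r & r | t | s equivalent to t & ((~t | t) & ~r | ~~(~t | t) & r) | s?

Yes

E1: ~r & r | t | s
    = t | s   (complement / identity)
E2: t & ((~t | t) & ~r | ~~(~t | t) & r) | s
    = t & ((~t | t) & ~r | (~t | t) & r) | s   (double negation)
    = t & (~t | t) | s   (distribution)
    = t | s   (complement / identity)
Both reduce to t | s, so they are equivalent.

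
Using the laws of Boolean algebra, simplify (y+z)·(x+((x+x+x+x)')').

(y+z)·(x+((x+x+x+x)')')
= (y+z)·(x+((x+x)')')   [idempotence]
= (y+z)·(x+(x')')   [idempotence]
= (y+z)·(x+x)   [double negation]
= (y+z)·x   [idempotence]

(y+z)·x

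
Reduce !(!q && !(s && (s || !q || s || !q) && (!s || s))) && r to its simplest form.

!(!q && !(s && (s || !q || s || !q) && (!s || s))) && r
= !(!q && !(s && (s || !q) && (!s || s))) && r
= (q || s && (s || !q) && (!s || s)) && r
= (q || s && (s || !q)) && r
= (q || s) && r

(q || s) && r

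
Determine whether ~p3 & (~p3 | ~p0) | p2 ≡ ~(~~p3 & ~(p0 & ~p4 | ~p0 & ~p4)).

No

E1: ~p3 & (~p3 | ~p0) | p2
    = ~p3 | p2   [absorption]
E2: ~(~~p3 & ~(p0 & ~p4 | ~p0 & ~p4))
    = ~(~~p3 & ~~p4)   [distribution]
    = ~p3 | ~p4   [De Morgan]
These differ: at p0=1, p2=1, p3=1, p4=1, E1 = 1 but E2 = 0.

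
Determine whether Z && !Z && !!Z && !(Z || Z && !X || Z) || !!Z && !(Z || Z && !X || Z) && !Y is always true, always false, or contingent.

always false

Z && !Z && !!Z && !(Z || Z && !X || Z) || !!Z && !(Z || Z && !X || Z) && !Y
= (Z && !Z || !Y) && !!Z && !(Z || Z && !X || Z)   — distribution
= (Z && !Z || !Y) && !!Z && !(Z || Z)   — absorption
= (Z && !Z || !Y) && !!Z && !Z   — idempotence
= (Z && !Z || !Y) && Z && !Z   — double negation
= Z && !Z   — absorption
= false   — complement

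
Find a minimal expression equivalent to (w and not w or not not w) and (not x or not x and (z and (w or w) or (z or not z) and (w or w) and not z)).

w and not x

(w and not w or not not w) and (not x or not x and (z and (w or w) or (z or not z) and (w or w) and not z))
= (w and not w or not not w) and (not x or not x and (z and (w or w) or (w or w) and not z))   — complement / identity
= (w and not w or w) and (not x or not x and (z and (w or w) or (w or w) and not z))   — double negation
= (w and not w or w) and (not x or not x and (w or w))   — distribution
= (w and not w or w) and (not x or not x and w)   — idempotence
= w and (not x or not x and w)   — complement / identity
= w and not x   — absorption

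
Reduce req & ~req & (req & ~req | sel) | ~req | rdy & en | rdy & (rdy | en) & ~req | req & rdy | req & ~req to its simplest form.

req & ~req & (req & ~req | sel) | ~req | rdy & en | rdy & (rdy | en) & ~req | req & rdy | req & ~req
= req & ~req | ~req | rdy & en | rdy & (rdy | en) & ~req | req & rdy | req & ~req   (absorption)
= req & ~req | ~req | rdy & en | rdy & (rdy | en) & ~req | req & rdy   (complement / identity)
= ~req | rdy & en | rdy & (rdy | en) & ~req | req & rdy   (complement / identity)
= ~req | rdy & en | rdy & ~req | req & rdy   (absorption)
= ~req | rdy & en | rdy   (distribution)
= ~req | rdy   (absorption)

~req | rdy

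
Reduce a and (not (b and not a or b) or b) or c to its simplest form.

a and (not (b and not a or b) or b) or c
= a and (not b or b) or c   — absorption
= a or c   — complement / identity

a or c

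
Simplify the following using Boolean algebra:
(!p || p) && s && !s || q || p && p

q || p

(!p || p) && s && !s || q || p && p
= s && !s || q || p && p   [complement / identity]
= q || p && p   [complement / identity]
= q || p   [idempotence]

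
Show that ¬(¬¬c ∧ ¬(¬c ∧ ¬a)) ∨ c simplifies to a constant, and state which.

¬(¬¬c ∧ ¬(¬c ∧ ¬a)) ∨ c
= ¬(c ∧ ¬(¬c ∧ ¬a)) ∨ c   [double negation]
= ¬(c ∧ (c ∨ a)) ∨ c   [De Morgan]
= ¬c ∨ c   [absorption]
= True   [complement]

True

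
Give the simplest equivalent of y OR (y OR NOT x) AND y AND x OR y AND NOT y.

y

y OR (y OR NOT x) AND y AND x OR y AND NOT y
= y OR (y OR NOT x) AND y AND x
= y OR y AND x
= y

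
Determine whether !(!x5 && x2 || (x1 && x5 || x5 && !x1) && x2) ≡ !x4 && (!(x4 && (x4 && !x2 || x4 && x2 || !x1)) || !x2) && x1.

E1: !(!x5 && x2 || (x1 && x5 || x5 && !x1) && x2)
    = !(!x5 && x2 || x5 && x2)
    = !x2
E2: !x4 && (!(x4 && (x4 && !x2 || x4 && x2 || !x1)) || !x2) && x1
    = !x4 && (!(x4 && (x4 || !x1)) || !x2) && x1
    = !x4 && (!x4 || !x2) && x1
    = !x4 && x1
These differ: at x1=0, x2=0, x4=1, x5=0, E1 = 1 but E2 = 0.

No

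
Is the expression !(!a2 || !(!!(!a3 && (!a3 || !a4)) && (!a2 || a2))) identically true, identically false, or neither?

neither

!(!a2 || !(!!(!a3 && (!a3 || !a4)) && (!a2 || a2)))
= !(!a2 || !(!!!a3 && (!a2 || a2)))
= a2 && !!!a3 && (!a2 || a2)
= a2 && !!!a3
= a2 && !a3
This depends on a2, a3, so it is not a constant.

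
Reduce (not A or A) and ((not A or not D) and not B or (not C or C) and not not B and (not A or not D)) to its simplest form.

(not A or A) and ((not A or not D) and not B or (not C or C) and not not B and (not A or not D))
= (not A or A) and ((not A or not D) and not B or not not B and (not A or not D))   (complement / identity)
= (not A or not D) and not B or not not B and (not A or not D)   (complement / identity)
= (not A or not D) and not B or B and (not A or not D)   (double negation)
= not A or not D   (distribution)

not A or not D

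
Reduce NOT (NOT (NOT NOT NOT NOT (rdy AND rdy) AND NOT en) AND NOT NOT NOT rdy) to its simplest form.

rdy

NOT (NOT (NOT NOT NOT NOT (rdy AND rdy) AND NOT en) AND NOT NOT NOT rdy)
= NOT (NOT (NOT NOT NOT NOT rdy AND NOT en) AND NOT NOT NOT rdy)   (idempotence)
= NOT NOT NOT NOT rdy AND NOT en OR NOT NOT rdy   (De Morgan)
= NOT NOT rdy AND NOT en OR NOT NOT rdy   (double negation)
= NOT NOT rdy   (absorption)
= rdy   (double negation)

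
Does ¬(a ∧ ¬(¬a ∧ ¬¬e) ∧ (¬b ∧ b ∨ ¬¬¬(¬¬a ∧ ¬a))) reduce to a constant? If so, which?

¬(a ∧ ¬(¬a ∧ ¬¬e) ∧ (¬b ∧ b ∨ ¬¬¬(¬¬a ∧ ¬a)))
= ¬(a ∧ (a ∨ ¬e) ∧ (¬b ∧ b ∨ ¬¬¬(¬¬a ∧ ¬a)))   [De Morgan]
= ¬(a ∧ (a ∨ ¬e) ∧ (¬b ∧ b ∨ ¬(¬¬a ∧ ¬a)))   [double negation]
= ¬(a ∧ (a ∨ ¬e) ∧ (¬b ∧ b ∨ ¬a ∨ a))   [De Morgan]
= ¬(a ∧ (a ∨ ¬e) ∧ (¬a ∨ a))   [complement / identity]
= ¬(a ∧ (a ∨ ¬e))   [complement / identity]
= ¬a   [absorption]
This depends on a, so it is not a constant.

no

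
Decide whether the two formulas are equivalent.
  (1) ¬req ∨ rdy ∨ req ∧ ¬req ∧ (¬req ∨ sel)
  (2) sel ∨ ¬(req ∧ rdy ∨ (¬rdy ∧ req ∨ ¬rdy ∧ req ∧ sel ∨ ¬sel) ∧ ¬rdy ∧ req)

E1: ¬req ∨ rdy ∨ req ∧ ¬req ∧ (¬req ∨ sel)
    = ¬req ∨ rdy ∨ req ∧ ¬req
    = ¬req ∨ rdy
E2: sel ∨ ¬(req ∧ rdy ∨ (¬rdy ∧ req ∨ ¬rdy ∧ req ∧ sel ∨ ¬sel) ∧ ¬rdy ∧ req)
    = sel ∨ ¬(req ∧ rdy ∨ (¬rdy ∧ req ∨ ¬sel) ∧ ¬rdy ∧ req)
    = sel ∨ ¬(req ∧ rdy ∨ ¬rdy ∧ req)
    = sel ∨ ¬req
These differ: at rdy=1, req=1, sel=0, E1 = 1 but E2 = 0.

No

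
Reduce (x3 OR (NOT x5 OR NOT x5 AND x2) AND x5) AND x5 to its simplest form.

(x3 OR (NOT x5 OR NOT x5 AND x2) AND x5) AND x5
= (x3 OR NOT x5 AND x5) AND x5   (absorption)
= x3 AND x5   (complement / identity)

x3 AND x5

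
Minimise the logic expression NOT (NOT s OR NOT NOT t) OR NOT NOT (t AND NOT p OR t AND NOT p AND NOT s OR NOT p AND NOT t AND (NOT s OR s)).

s AND NOT t OR NOT p

NOT (NOT s OR NOT NOT t) OR NOT NOT (t AND NOT p OR t AND NOT p AND NOT s OR NOT p AND NOT t AND (NOT s OR s))
= NOT (NOT s OR NOT NOT t) OR NOT NOT (t AND NOT p OR t AND NOT p AND NOT s OR NOT p AND NOT t)   (complement / identity)
= NOT (NOT s OR NOT NOT t) OR NOT NOT (t AND NOT p OR NOT p AND NOT t)   (absorption)
= NOT (NOT s OR NOT NOT t) OR NOT NOT NOT p   (distribution)
= NOT (NOT s OR NOT NOT t) OR NOT p   (double negation)
= s AND NOT t OR NOT p   (De Morgan)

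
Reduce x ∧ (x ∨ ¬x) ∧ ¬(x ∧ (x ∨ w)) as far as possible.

x ∧ (x ∨ ¬x) ∧ ¬(x ∧ (x ∨ w))
= x ∧ (x ∨ ¬x) ∧ ¬x
= x ∧ ¬x
= False

False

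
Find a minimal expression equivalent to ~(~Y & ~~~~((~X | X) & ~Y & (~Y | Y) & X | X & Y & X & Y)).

~(~Y & ~~~~((~X | X) & ~Y & (~Y | Y) & X | X & Y & X & Y))
= ~(~Y & ~~((~X | X) & ~Y & (~Y | Y) & X | X & Y & X & Y))
= ~(~Y & ~~((~X | X) & ~Y & (~Y | Y) & X | X & Y))
= Y | ~((~X | X) & ~Y & (~Y | Y) & X | X & Y)
= Y | ~(~Y & (~Y | Y) & X | X & Y)
= Y | ~(~Y & X | X & Y)
= Y | ~X

Y | ~X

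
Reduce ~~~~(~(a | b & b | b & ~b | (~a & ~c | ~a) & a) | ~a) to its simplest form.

~~~~(~(a | b & b | b & ~b | (~a & ~c | ~a) & a) | ~a)
= ~~~~(~(a | b | (~a & ~c | ~a) & a) | ~a)   — distribution
= ~~~((a | b | (~a & ~c | ~a) & a) & a)   — De Morgan
= ~~~((a | b | ~a & a) & a)   — absorption
= ~~~((a | b) & a)   — complement / identity
= ~~~a   — absorption
= ~a   — double negation

~a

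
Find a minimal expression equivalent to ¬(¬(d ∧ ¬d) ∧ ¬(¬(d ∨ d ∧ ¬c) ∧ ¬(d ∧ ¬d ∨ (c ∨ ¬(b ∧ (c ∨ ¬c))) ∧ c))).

¬d ∧ ¬c

¬(¬(d ∧ ¬d) ∧ ¬(¬(d ∨ d ∧ ¬c) ∧ ¬(d ∧ ¬d ∨ (c ∨ ¬(b ∧ (c ∨ ¬c))) ∧ c)))
= d ∧ ¬d ∨ ¬(d ∨ d ∧ ¬c) ∧ ¬(d ∧ ¬d ∨ (c ∨ ¬(b ∧ (c ∨ ¬c))) ∧ c)
= d ∧ ¬d ∨ ¬(d ∨ d ∧ ¬c) ∧ ¬((c ∨ ¬(b ∧ (c ∨ ¬c))) ∧ c)
= d ∧ ¬d ∨ ¬(d ∨ d ∧ ¬c) ∧ ¬((c ∨ ¬b) ∧ c)
= d ∧ ¬d ∨ ¬d ∧ ¬((c ∨ ¬b) ∧ c)
= d ∧ ¬d ∨ ¬d ∧ ¬c
= ¬d ∧ ¬c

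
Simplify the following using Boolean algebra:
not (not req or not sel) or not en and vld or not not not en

not (not req or not sel) or not en and vld or not not not en
= not (not req or not sel) or not en and vld or not en   [double negation]
= req and sel or not en and vld or not en   [De Morgan]
= req and sel or not en   [absorption]

req and sel or not en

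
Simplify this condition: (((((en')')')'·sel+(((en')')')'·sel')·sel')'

(((((en')')')'·sel+(((en')')')'·sel')·sel')'
= ((((en')')')'·sel')'   — distribution
= ((en')'·sel')'   — double negation
= en'+sel   — De Morgan

en'+sel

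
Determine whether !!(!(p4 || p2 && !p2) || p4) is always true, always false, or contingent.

always true

!!(!(p4 || p2 && !p2) || p4)
= !!(!p4 || p4)   — complement / identity
= !p4 || p4   — double negation
= true   — complement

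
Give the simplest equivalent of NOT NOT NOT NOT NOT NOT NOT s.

NOT NOT NOT NOT NOT NOT NOT s
= NOT NOT NOT NOT NOT s
= NOT NOT NOT s
= NOT s

NOT s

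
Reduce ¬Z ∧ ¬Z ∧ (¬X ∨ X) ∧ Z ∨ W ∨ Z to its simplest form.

W ∨ Z

¬Z ∧ ¬Z ∧ (¬X ∨ X) ∧ Z ∨ W ∨ Z
= ¬Z ∧ (¬X ∨ X) ∧ Z ∨ W ∨ Z
= ¬Z ∧ Z ∨ W ∨ Z
= W ∨ Z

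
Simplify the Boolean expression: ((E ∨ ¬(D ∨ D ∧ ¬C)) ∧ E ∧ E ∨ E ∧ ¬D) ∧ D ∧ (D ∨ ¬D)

E ∧ D

((E ∨ ¬(D ∨ D ∧ ¬C)) ∧ E ∧ E ∨ E ∧ ¬D) ∧ D ∧ (D ∨ ¬D)
= ((E ∨ ¬D) ∧ E ∧ E ∨ E ∧ ¬D) ∧ D ∧ (D ∨ ¬D)   — absorption
= ((E ∨ ¬D) ∧ E ∨ ¬D) ∧ E ∧ D ∧ (D ∨ ¬D)   — distribution
= (E ∨ ¬D) ∧ E ∧ D ∧ (D ∨ ¬D)   — absorption
= (E ∨ ¬D) ∧ E ∧ D   — complement / identity
= E ∧ D   — absorption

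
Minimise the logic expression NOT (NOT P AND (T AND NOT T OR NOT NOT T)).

NOT (NOT P AND (T AND NOT T OR NOT NOT T))
= NOT (NOT P AND NOT NOT T)
= P OR NOT T

P OR NOT T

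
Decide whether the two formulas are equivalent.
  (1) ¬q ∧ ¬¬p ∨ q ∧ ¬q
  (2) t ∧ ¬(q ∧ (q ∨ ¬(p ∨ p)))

No

E1: ¬q ∧ ¬¬p ∨ q ∧ ¬q
    = ¬q ∧ ¬¬p
    = ¬q ∧ p
E2: t ∧ ¬(q ∧ (q ∨ ¬(p ∨ p)))
    = t ∧ ¬(q ∧ (q ∨ ¬p))
    = t ∧ ¬q
These differ: at p=1, q=0, t=0, E1 = 1 but E2 = 0.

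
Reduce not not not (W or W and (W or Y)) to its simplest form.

not not not (W or W and (W or Y))
= not not not (W or W)   [absorption]
= not (W or W)   [double negation]
= not W   [idempotence]

not W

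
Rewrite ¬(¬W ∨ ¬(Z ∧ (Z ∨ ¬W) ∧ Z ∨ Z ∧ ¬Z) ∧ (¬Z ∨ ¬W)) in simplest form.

¬(¬W ∨ ¬(Z ∧ (Z ∨ ¬W) ∧ Z ∨ Z ∧ ¬Z) ∧ (¬Z ∨ ¬W))
= ¬(¬W ∨ ¬(Z ∧ Z ∨ Z ∧ ¬Z) ∧ (¬Z ∨ ¬W))   (absorption)
= ¬(¬W ∨ ¬Z ∧ (¬Z ∨ ¬W))   (distribution)
= ¬(¬W ∨ ¬Z)   (absorption)
= W ∧ Z   (De Morgan)

W ∧ Z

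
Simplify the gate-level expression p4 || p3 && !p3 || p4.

p4

p4 || p3 && !p3 || p4
= p4 || p4   (complement / identity)
= p4   (idempotence)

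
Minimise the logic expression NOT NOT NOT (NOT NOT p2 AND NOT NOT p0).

NOT NOT NOT (NOT NOT p2 AND NOT NOT p0)
= NOT NOT (NOT p2 OR NOT p0)   [De Morgan]
= NOT p2 OR NOT p0   [double negation]

NOT p2 OR NOT p0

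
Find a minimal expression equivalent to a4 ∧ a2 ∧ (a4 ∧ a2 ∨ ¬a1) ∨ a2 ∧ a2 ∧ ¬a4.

a4 ∧ a2 ∧ (a4 ∧ a2 ∨ ¬a1) ∨ a2 ∧ a2 ∧ ¬a4
= a4 ∧ a2 ∨ a2 ∧ a2 ∧ ¬a4   [absorption]
= a4 ∧ a2 ∨ a2 ∧ ¬a4   [idempotence]
= a2   [distribution]

a2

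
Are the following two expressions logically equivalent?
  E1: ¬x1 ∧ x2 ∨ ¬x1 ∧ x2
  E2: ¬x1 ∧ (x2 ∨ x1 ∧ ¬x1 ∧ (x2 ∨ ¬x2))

Yes

E1: ¬x1 ∧ x2 ∨ ¬x1 ∧ x2
    = ¬x1 ∧ x2
E2: ¬x1 ∧ (x2 ∨ x1 ∧ ¬x1 ∧ (x2 ∨ ¬x2))
    = ¬x1 ∧ (x2 ∨ x1 ∧ ¬x1)
    = ¬x1 ∧ x2
Both reduce to ¬x1 ∧ x2, so they are equivalent.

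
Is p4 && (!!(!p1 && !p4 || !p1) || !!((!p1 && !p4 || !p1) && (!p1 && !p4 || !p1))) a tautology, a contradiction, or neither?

neither

p4 && (!!(!p1 && !p4 || !p1) || !!((!p1 && !p4 || !p1) && (!p1 && !p4 || !p1)))
= p4 && (!!(!p1 && !p4 || !p1) || !!(!p1 && !p4 || !p1))
= p4 && !!(!p1 && !p4 || !p1)
= p4 && !!!p1
= p4 && !p1
This depends on p1, p4, so it is not a constant.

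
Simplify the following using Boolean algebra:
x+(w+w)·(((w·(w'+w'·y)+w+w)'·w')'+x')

x+(w+w)·(((w·(w'+w'·y)+w+w)'·w')'+x')
= x+(w+w)·(w·(w'+w'·y)+w+w+w+x')   (De Morgan)
= x+(w+w)·(w·w'+w+w+w+x')   (absorption)
= x+(w+w)·(w·w'+w+w+x')   (idempotence)
= x+(w+w)·(w+w+x')   (complement / identity)
= x+w+w   (absorption)
= x+w   (idempotence)

x+w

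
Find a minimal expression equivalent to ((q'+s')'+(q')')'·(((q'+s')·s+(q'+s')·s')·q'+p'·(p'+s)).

((q'+s')'+(q')')'·(((q'+s')·s+(q'+s')·s')·q'+p'·(p'+s))
= ((q'+s')'+(q')')'·(((q'+s')·s+(q'+s')·s')·q'+p')   — absorption
= (q'+s')·q'·(((q'+s')·s+(q'+s')·s')·q'+p')   — De Morgan
= (q'+s')·q'·((q'+s')·q'+p')   — distribution
= (q'+s')·q'   — absorption
= q'   — absorption

q'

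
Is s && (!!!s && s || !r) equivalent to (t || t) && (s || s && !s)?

No

E1: s && (!!!s && s || !r)
    = s && (!s && s || !r)
    = s && !r
E2: (t || t) && (s || s && !s)
    = t && (s || s && !s)
    = t && s
These differ: at r=0, s=1, t=0, E1 = 1 but E2 = 0.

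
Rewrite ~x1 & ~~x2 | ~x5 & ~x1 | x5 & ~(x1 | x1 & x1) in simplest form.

~x1

~x1 & ~~x2 | ~x5 & ~x1 | x5 & ~(x1 | x1 & x1)
= ~x1 & x2 | ~x5 & ~x1 | x5 & ~(x1 | x1 & x1)   [double negation]
= ~x1 & x2 | ~x5 & ~x1 | x5 & ~(x1 | x1)   [idempotence]
= ~x1 & x2 | ~x5 & ~x1 | x5 & ~x1   [idempotence]
= ~x1 & x2 | ~x1   [distribution]
= ~x1   [absorption]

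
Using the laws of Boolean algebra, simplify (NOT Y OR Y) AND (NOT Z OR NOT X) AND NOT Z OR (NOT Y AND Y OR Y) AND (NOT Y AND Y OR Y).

(NOT Y OR Y) AND (NOT Z OR NOT X) AND NOT Z OR (NOT Y AND Y OR Y) AND (NOT Y AND Y OR Y)
= (NOT Z OR NOT X) AND NOT Z OR (NOT Y AND Y OR Y) AND (NOT Y AND Y OR Y)
= NOT Z OR (NOT Y AND Y OR Y) AND (NOT Y AND Y OR Y)
= NOT Z OR Y AND Y OR NOT Y AND Y
= NOT Z OR Y

NOT Z OR Y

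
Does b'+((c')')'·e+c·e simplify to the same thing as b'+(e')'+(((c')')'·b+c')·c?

Yes

E1: b'+((c')')'·e+c·e
    = b'+c'·e+c·e   (double negation)
    = b'+e   (distribution)
E2: b'+(e')'+(((c')')'·b+c')·c
    = b'+(e')'+(c'·b+c')·c   (double negation)
    = b'+(e')'+c'·c   (absorption)
    = b'+(e')'   (complement / identity)
    = b'+e   (double negation)
Both reduce to b'+e, so they are equivalent.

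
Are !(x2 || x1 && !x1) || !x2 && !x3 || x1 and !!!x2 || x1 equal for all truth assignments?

Yes

E1: !(x2 || x1 && !x1) || !x2 && !x3 || x1
    = !x2 || !x2 && !x3 || x1   — complement / identity
    = !x2 || x1   — absorption
E2: !!!x2 || x1
    = !x2 || x1   — double negation
Both reduce to !x2 || x1, so they are equivalent.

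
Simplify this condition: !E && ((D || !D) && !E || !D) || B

!E || B

!E && ((D || !D) && !E || !D) || B
= !E && (!E || !D) || B   (complement / identity)
= !E || B   (absorption)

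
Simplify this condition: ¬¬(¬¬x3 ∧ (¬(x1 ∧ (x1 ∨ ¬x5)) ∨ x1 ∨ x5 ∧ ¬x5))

¬¬(¬¬x3 ∧ (¬(x1 ∧ (x1 ∨ ¬x5)) ∨ x1 ∨ x5 ∧ ¬x5))
= ¬¬(¬¬x3 ∧ (¬(x1 ∧ (x1 ∨ ¬x5)) ∨ x1))   (complement / identity)
= ¬¬(x3 ∧ (¬(x1 ∧ (x1 ∨ ¬x5)) ∨ x1))   (double negation)
= ¬¬(x3 ∧ (¬x1 ∨ x1))   (absorption)
= x3 ∧ (¬x1 ∨ x1)   (double negation)
= x3   (complement / identity)

x3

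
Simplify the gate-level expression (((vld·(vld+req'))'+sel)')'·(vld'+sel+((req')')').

(((vld·(vld+req'))'+sel)')'·(vld'+sel+((req')')')
= (((vld·(vld+req'))'+sel)')'·(vld'+sel+req')   (double negation)
= ((vld'+sel)')'·(vld'+sel+req')   (absorption)
= (vld'+sel)·(vld'+sel+req')   (double negation)
= vld'+sel   (absorption)

vld'+sel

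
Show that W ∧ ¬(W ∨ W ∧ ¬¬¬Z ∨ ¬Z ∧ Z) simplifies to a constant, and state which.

W ∧ ¬(W ∨ W ∧ ¬¬¬Z ∨ ¬Z ∧ Z)
= W ∧ ¬(W ∨ W ∧ ¬Z ∨ ¬Z ∧ Z)   (double negation)
= W ∧ ¬(W ∨ W ∧ ¬Z)   (complement / identity)
= W ∧ ¬W   (absorption)
= False   (complement)

False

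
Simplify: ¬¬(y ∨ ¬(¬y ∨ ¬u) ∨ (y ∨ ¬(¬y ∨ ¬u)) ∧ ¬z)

¬¬(y ∨ ¬(¬y ∨ ¬u) ∨ (y ∨ ¬(¬y ∨ ¬u)) ∧ ¬z)
= ¬¬(y ∨ ¬(¬y ∨ ¬u))
= y ∨ ¬(¬y ∨ ¬u)
= y ∨ y ∧ u
= y

y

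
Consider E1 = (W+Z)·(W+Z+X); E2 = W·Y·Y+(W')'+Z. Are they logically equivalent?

Yes

E1: (W+Z)·(W+Z+X)
    = W+Z
E2: W·Y·Y+(W')'+Z
    = W·Y+(W')'+Z
    = W·Y+W+Z
    = W+Z
Both reduce to W+Z, so they are equivalent.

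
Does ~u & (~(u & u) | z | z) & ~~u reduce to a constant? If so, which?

~u & (~(u & u) | z | z) & ~~u
= ~u & (~(u & u) | z | z) & u   (double negation)
= ~u & (~(u & u) | z) & u   (idempotence)
= ~u & (~u | z) & u   (idempotence)
= ~u & u   (absorption)
= 0   (complement)

yes, False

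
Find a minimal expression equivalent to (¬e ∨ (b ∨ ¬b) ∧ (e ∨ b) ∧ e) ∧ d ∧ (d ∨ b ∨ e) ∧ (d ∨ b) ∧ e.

d ∧ e

(¬e ∨ (b ∨ ¬b) ∧ (e ∨ b) ∧ e) ∧ d ∧ (d ∨ b ∨ e) ∧ (d ∨ b) ∧ e
= (¬e ∨ (b ∨ ¬b) ∧ e) ∧ d ∧ (d ∨ b ∨ e) ∧ (d ∨ b) ∧ e   [absorption]
= (¬e ∨ e) ∧ d ∧ (d ∨ b ∨ e) ∧ (d ∨ b) ∧ e   [complement / identity]
= (¬e ∨ e) ∧ d ∧ (d ∨ b) ∧ e   [absorption]
= d ∧ (d ∨ b) ∧ e   [complement / identity]
= d ∧ e   [absorption]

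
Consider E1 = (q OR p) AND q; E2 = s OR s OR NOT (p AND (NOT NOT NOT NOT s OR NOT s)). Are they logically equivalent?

No

E1: (q OR p) AND q
    = q   [absorption]
E2: s OR s OR NOT (p AND (NOT NOT NOT NOT s OR NOT s))
    = s OR NOT (p AND (NOT NOT NOT NOT s OR NOT s))   [idempotence]
    = s OR NOT (p AND (NOT NOT s OR NOT s))   [double negation]
    = s OR NOT (p AND (s OR NOT s))   [double negation]
    = s OR NOT p   [complement / identity]
These differ: at p=0, q=0, s=0, E1 = 0 but E2 = 1.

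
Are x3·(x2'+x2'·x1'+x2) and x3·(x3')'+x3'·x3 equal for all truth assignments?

E1: x3·(x2'+x2'·x1'+x2)
    = x3·(x2'+x2)
    = x3
E2: x3·(x3')'+x3'·x3
    = x3·x3+x3'·x3
    = x3
Both reduce to x3, so they are equivalent.

Yes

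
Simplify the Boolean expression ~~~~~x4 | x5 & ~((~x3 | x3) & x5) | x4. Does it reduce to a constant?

~~~~~x4 | x5 & ~((~x3 | x3) & x5) | x4
= ~~~~~x4 | x5 & ~x5 | x4   — complement / identity
= ~~~~~x4 | x4   — complement / identity
= ~~~x4 | x4   — double negation
= ~x4 | x4   — double negation
= 1   — complement

1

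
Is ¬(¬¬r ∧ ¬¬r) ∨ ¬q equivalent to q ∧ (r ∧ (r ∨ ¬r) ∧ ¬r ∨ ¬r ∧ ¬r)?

No

E1: ¬(¬¬r ∧ ¬¬r) ∨ ¬q
    = ¬¬¬r ∨ ¬q   — idempotence
    = ¬r ∨ ¬q   — double negation
E2: q ∧ (r ∧ (r ∨ ¬r) ∧ ¬r ∨ ¬r ∧ ¬r)
    = q ∧ (r ∧ ¬r ∨ ¬r ∧ ¬r)   — complement / identity
    = q ∧ ¬r   — distribution
These differ: at q=0, r=0, E1 = 1 but E2 = 0.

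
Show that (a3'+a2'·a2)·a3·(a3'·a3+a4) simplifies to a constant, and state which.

0

(a3'+a2'·a2)·a3·(a3'·a3+a4)
= a3'·a3·(a3'·a3+a4)   (complement / identity)
= a3'·a3   (absorption)
= 0   (complement)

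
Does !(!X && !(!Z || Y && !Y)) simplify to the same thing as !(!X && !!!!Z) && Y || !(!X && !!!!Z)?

E1: !(!X && !(!Z || Y && !Y))
    = !(!X && !!Z)
    = X || !Z
E2: !(!X && !!!!Z) && Y || !(!X && !!!!Z)
    = !(!X && !!!!Z)
    = !(!X && !!Z)
    = X || !Z
Both reduce to X || !Z, so they are equivalent.

Yes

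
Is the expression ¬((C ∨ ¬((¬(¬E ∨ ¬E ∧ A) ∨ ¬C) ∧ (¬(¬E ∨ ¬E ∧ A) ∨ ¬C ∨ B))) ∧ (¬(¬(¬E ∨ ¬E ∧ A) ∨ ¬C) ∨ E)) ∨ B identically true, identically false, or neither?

neither

¬((C ∨ ¬((¬(¬E ∨ ¬E ∧ A) ∨ ¬C) ∧ (¬(¬E ∨ ¬E ∧ A) ∨ ¬C ∨ B))) ∧ (¬(¬(¬E ∨ ¬E ∧ A) ∨ ¬C) ∨ E)) ∨ B
= ¬((C ∨ ¬(¬(¬E ∨ ¬E ∧ A) ∨ ¬C)) ∧ (¬(¬(¬E ∨ ¬E ∧ A) ∨ ¬C) ∨ E)) ∨ B   (absorption)
= ¬(¬(¬(¬E ∨ ¬E ∧ A) ∨ ¬C) ∨ C ∧ E) ∨ B   (distribution)
= ¬(¬(¬¬E ∨ ¬C) ∨ C ∧ E) ∨ B   (absorption)
= ¬(¬E ∧ C ∨ C ∧ E) ∨ B   (De Morgan)
= ¬C ∨ B   (distribution)
This depends on B, C, so it is not a constant.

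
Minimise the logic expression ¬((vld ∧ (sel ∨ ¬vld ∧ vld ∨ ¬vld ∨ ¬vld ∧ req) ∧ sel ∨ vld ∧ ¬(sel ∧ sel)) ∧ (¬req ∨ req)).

¬vld

¬((vld ∧ (sel ∨ ¬vld ∧ vld ∨ ¬vld ∨ ¬vld ∧ req) ∧ sel ∨ vld ∧ ¬(sel ∧ sel)) ∧ (¬req ∨ req))
= ¬((vld ∧ (sel ∨ ¬vld ∧ vld ∨ ¬vld ∨ ¬vld ∧ req) ∧ sel ∨ vld ∧ ¬sel) ∧ (¬req ∨ req))   (idempotence)
= ¬((vld ∧ (sel ∨ ¬vld ∨ ¬vld ∧ req) ∧ sel ∨ vld ∧ ¬sel) ∧ (¬req ∨ req))   (complement / identity)
= ¬(vld ∧ (sel ∨ ¬vld ∨ ¬vld ∧ req) ∧ sel ∨ vld ∧ ¬sel)   (complement / identity)
= ¬(vld ∧ (sel ∨ ¬vld) ∧ sel ∨ vld ∧ ¬sel)   (absorption)
= ¬(vld ∧ sel ∨ vld ∧ ¬sel)   (absorption)
= ¬vld   (distribution)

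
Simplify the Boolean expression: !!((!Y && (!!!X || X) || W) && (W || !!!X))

!Y && !X || W

!!((!Y && (!!!X || X) || W) && (W || !!!X))
= !!((!Y && (!X || X) || W) && (W || !!!X))   — double negation
= !!(!Y && (!X || X) && !!!X || W)   — distribution
= !!(!Y && !!!X || W)   — complement / identity
= !!(!Y && !X || W)   — double negation
= !Y && !X || W   — double negation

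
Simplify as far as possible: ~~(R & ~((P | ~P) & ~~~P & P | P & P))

R & ~P

~~(R & ~((P | ~P) & ~~~P & P | P & P))
= ~~(R & ~(~~~P & P | P & P))   — complement / identity
= ~~(R & ~(~P & P | P & P))   — double negation
= ~~(R & ~P)   — distribution
= R & ~P   — double negation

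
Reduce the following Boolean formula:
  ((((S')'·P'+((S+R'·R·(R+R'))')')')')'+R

S'+R

((((S')'·P'+((S+R'·R·(R+R'))')')')')'+R
= ((S')'·P'+((S+R'·R·(R+R'))')')'+R   [double negation]
= ((S')'·P'+((S+R'·R)')')'+R   [complement / identity]
= ((S')'·P'+(S')')'+R   [complement / identity]
= ((S')')'+R   [absorption]
= S'+R   [double negation]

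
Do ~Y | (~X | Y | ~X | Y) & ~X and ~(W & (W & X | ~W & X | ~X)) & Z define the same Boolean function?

E1: ~Y | (~X | Y | ~X | Y) & ~X
    = ~Y | (~X | Y) & ~X   (idempotence)
    = ~Y | ~X   (absorption)
E2: ~(W & (W & X | ~W & X | ~X)) & Z
    = ~(W & (X | ~X)) & Z   (distribution)
    = ~W & Z   (complement / identity)
These differ: at W=0, X=0, Y=0, Z=0, E1 = 1 but E2 = 0.

No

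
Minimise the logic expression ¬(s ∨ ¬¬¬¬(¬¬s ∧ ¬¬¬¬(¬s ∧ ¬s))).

¬s

¬(s ∨ ¬¬¬¬(¬¬s ∧ ¬¬¬¬(¬s ∧ ¬s)))
= ¬(s ∨ ¬¬¬¬(¬¬s ∧ ¬¬(¬s ∧ ¬s)))
= ¬(s ∨ ¬¬(¬¬s ∧ ¬¬(¬s ∧ ¬s)))
= ¬(s ∨ ¬¬(¬¬s ∧ ¬¬¬s))
= ¬(s ∨ ¬(¬s ∨ ¬¬s))
= ¬(s ∨ s ∧ ¬s)
= ¬s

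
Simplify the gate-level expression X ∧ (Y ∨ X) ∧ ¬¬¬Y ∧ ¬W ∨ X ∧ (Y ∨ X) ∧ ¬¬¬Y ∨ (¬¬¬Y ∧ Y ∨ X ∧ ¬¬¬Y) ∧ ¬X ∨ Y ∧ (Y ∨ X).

X ∧ (Y ∨ X) ∧ ¬¬¬Y ∧ ¬W ∨ X ∧ (Y ∨ X) ∧ ¬¬¬Y ∨ (¬¬¬Y ∧ Y ∨ X ∧ ¬¬¬Y) ∧ ¬X ∨ Y ∧ (Y ∨ X)
= X ∧ (Y ∨ X) ∧ ¬¬¬Y ∨ (¬¬¬Y ∧ Y ∨ X ∧ ¬¬¬Y) ∧ ¬X ∨ Y ∧ (Y ∨ X)   [absorption]
= X ∧ (Y ∨ X) ∧ ¬¬¬Y ∨ (Y ∨ X) ∧ ¬¬¬Y ∧ ¬X ∨ Y ∧ (Y ∨ X)   [distribution]
= (Y ∨ X) ∧ ¬¬¬Y ∨ Y ∧ (Y ∨ X)   [distribution]
= (Y ∨ X) ∧ ¬Y ∨ Y ∧ (Y ∨ X)   [double negation]
= Y ∨ X   [distribution]

Y ∨ X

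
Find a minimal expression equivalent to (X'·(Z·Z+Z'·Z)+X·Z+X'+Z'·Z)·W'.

(X'·(Z·Z+Z'·Z)+X·Z+X'+Z'·Z)·W'
= (X'·(Z·Z+Z'·Z)+X·Z+X')·W'   — complement / identity
= (X'·Z+X·Z+X')·W'   — distribution
= (Z+X')·W'   — distribution

(Z+X')·W'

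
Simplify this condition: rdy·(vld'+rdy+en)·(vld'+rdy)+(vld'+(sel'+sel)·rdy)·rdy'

rdy·(vld'+rdy+en)·(vld'+rdy)+(vld'+(sel'+sel)·rdy)·rdy'
= rdy·(vld'+rdy+en)·(vld'+rdy)+(vld'+rdy)·rdy'   [complement / identity]
= rdy·(vld'+rdy)+(vld'+rdy)·rdy'   [absorption]
= vld'+rdy   [distribution]

vld'+rdy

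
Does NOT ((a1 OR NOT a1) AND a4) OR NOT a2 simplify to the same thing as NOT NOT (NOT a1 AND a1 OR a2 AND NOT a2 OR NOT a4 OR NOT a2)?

Yes

E1: NOT ((a1 OR NOT a1) AND a4) OR NOT a2
    = NOT a4 OR NOT a2   (complement / identity)
E2: NOT NOT (NOT a1 AND a1 OR a2 AND NOT a2 OR NOT a4 OR NOT a2)
    = NOT NOT (a2 AND NOT a2 OR NOT a4 OR NOT a2)   (complement / identity)
    = a2 AND NOT a2 OR NOT a4 OR NOT a2   (double negation)
    = NOT a4 OR NOT a2   (complement / identity)
Both reduce to NOT a4 OR NOT a2, so they are equivalent.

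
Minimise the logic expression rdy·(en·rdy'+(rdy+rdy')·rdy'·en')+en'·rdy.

rdy·(en·rdy'+(rdy+rdy')·rdy'·en')+en'·rdy
= rdy·(en·rdy'+rdy'·en')+en'·rdy   (complement / identity)
= rdy·rdy'+en'·rdy   (distribution)
= en'·rdy   (complement / identity)

en'·rdy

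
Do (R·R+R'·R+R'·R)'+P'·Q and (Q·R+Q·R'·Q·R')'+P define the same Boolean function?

No

E1: (R·R+R'·R+R'·R)'+P'·Q
    = (R·R+R'·R)'+P'·Q
    = R'+P'·Q
E2: (Q·R+Q·R'·Q·R')'+P
    = (Q·R+Q·R')'+P
    = Q'+P
These differ: at P=1, Q=0, R=1, E1 = 0 but E2 = 1.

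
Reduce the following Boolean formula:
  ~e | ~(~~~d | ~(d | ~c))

~e | ~(~~~d | ~(d | ~c))
= ~e | ~(~d | ~(d | ~c))
= ~e | d & (d | ~c)
= ~e | d

~e | d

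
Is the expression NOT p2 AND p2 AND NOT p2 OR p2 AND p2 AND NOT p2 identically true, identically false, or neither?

identically false

NOT p2 AND p2 AND NOT p2 OR p2 AND p2 AND NOT p2
= p2 AND NOT p2   — distribution
= FALSE   — complement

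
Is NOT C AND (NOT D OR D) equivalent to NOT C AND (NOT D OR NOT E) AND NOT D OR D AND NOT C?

Yes

E1: NOT C AND (NOT D OR D)
    = NOT C   (complement / identity)
E2: NOT C AND (NOT D OR NOT E) AND NOT D OR D AND NOT C
    = NOT C AND NOT D OR D AND NOT C   (absorption)
    = NOT C   (distribution)
Both reduce to NOT C, so they are equivalent.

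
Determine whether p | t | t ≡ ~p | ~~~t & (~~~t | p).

No

E1: p | t | t
    = p | t
E2: ~p | ~~~t & (~~~t | p)
    = ~p | ~~~t
    = ~p | ~t
These differ: at p=0, t=0, E1 = 0 but E2 = 1.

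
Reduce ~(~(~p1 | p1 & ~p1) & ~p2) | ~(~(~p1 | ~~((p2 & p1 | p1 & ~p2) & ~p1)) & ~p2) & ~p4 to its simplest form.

~p1 | p2

~(~(~p1 | p1 & ~p1) & ~p2) | ~(~(~p1 | ~~((p2 & p1 | p1 & ~p2) & ~p1)) & ~p2) & ~p4
= ~(~(~p1 | p1 & ~p1) & ~p2) | ~(~(~p1 | (p2 & p1 | p1 & ~p2) & ~p1) & ~p2) & ~p4   — double negation
= ~(~(~p1 | p1 & ~p1) & ~p2) | ~(~(~p1 | p1 & ~p1) & ~p2) & ~p4   — distribution
= ~(~(~p1 | p1 & ~p1) & ~p2)   — absorption
= ~(~~p1 & ~p2)   — complement / identity
= ~p1 | p2   — De Morgan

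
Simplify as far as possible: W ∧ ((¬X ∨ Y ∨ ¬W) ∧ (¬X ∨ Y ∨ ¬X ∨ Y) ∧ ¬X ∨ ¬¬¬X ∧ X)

W ∧ ¬X

W ∧ ((¬X ∨ Y ∨ ¬W) ∧ (¬X ∨ Y ∨ ¬X ∨ Y) ∧ ¬X ∨ ¬¬¬X ∧ X)
= W ∧ ((¬X ∨ Y ∨ ¬W) ∧ (¬X ∨ Y) ∧ ¬X ∨ ¬¬¬X ∧ X)   — idempotence
= W ∧ ((¬X ∨ Y) ∧ ¬X ∨ ¬¬¬X ∧ X)   — absorption
= W ∧ ((¬X ∨ Y) ∧ ¬X ∨ ¬X ∧ X)   — double negation
= W ∧ (¬X ∨ Y) ∧ ¬X   — complement / identity
= W ∧ ¬X   — absorption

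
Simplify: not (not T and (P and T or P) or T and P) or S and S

not (not T and (P and T or P) or T and P) or S and S
= not (not T and P or T and P) or S and S
= not P or S and S
= not P or S

not P or S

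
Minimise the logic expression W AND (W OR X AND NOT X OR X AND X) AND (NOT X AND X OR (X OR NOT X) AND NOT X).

W AND (W OR X AND NOT X OR X AND X) AND (NOT X AND X OR (X OR NOT X) AND NOT X)
= W AND (W OR X) AND (NOT X AND X OR (X OR NOT X) AND NOT X)   (distribution)
= W AND (W OR X) AND (NOT X AND X OR NOT X)   (complement / identity)
= W AND (W OR X) AND NOT X   (complement / identity)
= W AND NOT X   (absorption)

W AND NOT X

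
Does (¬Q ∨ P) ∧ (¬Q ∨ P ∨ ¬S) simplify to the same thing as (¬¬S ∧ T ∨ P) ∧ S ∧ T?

No

E1: (¬Q ∨ P) ∧ (¬Q ∨ P ∨ ¬S)
    = ¬Q ∨ P   (absorption)
E2: (¬¬S ∧ T ∨ P) ∧ S ∧ T
    = (S ∧ T ∨ P) ∧ S ∧ T   (double negation)
    = S ∧ T   (absorption)
These differ: at P=0, Q=0, S=0, T=0, E1 = 1 but E2 = 0.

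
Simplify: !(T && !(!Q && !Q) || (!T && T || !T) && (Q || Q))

!Q

!(T && !(!Q && !Q) || (!T && T || !T) && (Q || Q))
= !(T && (Q || Q) || (!T && T || !T) && (Q || Q))
= !(T && (Q || Q) || !T && (Q || Q))
= !(Q || Q)
= !Q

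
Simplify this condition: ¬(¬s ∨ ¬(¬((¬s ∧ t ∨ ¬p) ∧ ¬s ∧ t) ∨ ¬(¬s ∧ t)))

s

¬(¬s ∨ ¬(¬((¬s ∧ t ∨ ¬p) ∧ ¬s ∧ t) ∨ ¬(¬s ∧ t)))
= ¬(¬s ∨ ¬(¬(¬s ∧ t) ∨ ¬(¬s ∧ t)))
= ¬(¬s ∨ ¬¬(¬s ∧ t))
= ¬(¬s ∨ ¬s ∧ t)
= ¬¬s
= s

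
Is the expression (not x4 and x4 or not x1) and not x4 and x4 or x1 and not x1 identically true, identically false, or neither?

(not x4 and x4 or not x1) and not x4 and x4 or x1 and not x1
= not x4 and x4 or x1 and not x1   [absorption]
= not x4 and x4   [complement / identity]
= False   [complement]

identically false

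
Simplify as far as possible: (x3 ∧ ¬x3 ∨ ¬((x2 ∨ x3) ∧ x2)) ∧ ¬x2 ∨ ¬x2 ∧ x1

(x3 ∧ ¬x3 ∨ ¬((x2 ∨ x3) ∧ x2)) ∧ ¬x2 ∨ ¬x2 ∧ x1
= ¬((x2 ∨ x3) ∧ x2) ∧ ¬x2 ∨ ¬x2 ∧ x1   (complement / identity)
= ¬x2 ∧ ¬x2 ∨ ¬x2 ∧ x1   (absorption)
= ¬x2 ∧ (¬x2 ∨ x1)   (distribution)
= ¬x2   (absorption)

¬x2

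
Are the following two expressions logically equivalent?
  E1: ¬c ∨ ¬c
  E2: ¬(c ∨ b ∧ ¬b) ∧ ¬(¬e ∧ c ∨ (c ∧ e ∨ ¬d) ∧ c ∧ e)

Yes

E1: ¬c ∨ ¬c
    = ¬c   (idempotence)
E2: ¬(c ∨ b ∧ ¬b) ∧ ¬(¬e ∧ c ∨ (c ∧ e ∨ ¬d) ∧ c ∧ e)
    = ¬(c ∨ b ∧ ¬b) ∧ ¬(¬e ∧ c ∨ c ∧ e)   (absorption)
    = ¬(c ∨ b ∧ ¬b) ∧ ¬c   (distribution)
    = ¬c ∧ ¬c   (complement / identity)
    = ¬c   (idempotence)
Both reduce to ¬c, so they are equivalent.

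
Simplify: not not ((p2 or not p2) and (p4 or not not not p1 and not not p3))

not not ((p2 or not p2) and (p4 or not not not p1 and not not p3))
= (p2 or not p2) and (p4 or not not not p1 and not not p3)   (double negation)
= (p2 or not p2) and (p4 or not not not p1 and p3)   (double negation)
= (p2 or not p2) and (p4 or not p1 and p3)   (double negation)
= p4 or not p1 and p3   (complement / identity)

p4 or not p1 and p3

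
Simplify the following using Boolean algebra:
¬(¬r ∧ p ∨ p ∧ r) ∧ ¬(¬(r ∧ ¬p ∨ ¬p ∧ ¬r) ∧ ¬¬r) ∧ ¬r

¬p ∧ ¬r

¬(¬r ∧ p ∨ p ∧ r) ∧ ¬(¬(r ∧ ¬p ∨ ¬p ∧ ¬r) ∧ ¬¬r) ∧ ¬r
= ¬(¬r ∧ p ∨ p ∧ r) ∧ ¬(¬¬p ∧ ¬¬r) ∧ ¬r   [distribution]
= ¬(¬r ∧ p ∨ p ∧ r) ∧ (¬p ∨ ¬r) ∧ ¬r   [De Morgan]
= ¬p ∧ (¬p ∨ ¬r) ∧ ¬r   [distribution]
= ¬p ∧ ¬r   [absorption]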